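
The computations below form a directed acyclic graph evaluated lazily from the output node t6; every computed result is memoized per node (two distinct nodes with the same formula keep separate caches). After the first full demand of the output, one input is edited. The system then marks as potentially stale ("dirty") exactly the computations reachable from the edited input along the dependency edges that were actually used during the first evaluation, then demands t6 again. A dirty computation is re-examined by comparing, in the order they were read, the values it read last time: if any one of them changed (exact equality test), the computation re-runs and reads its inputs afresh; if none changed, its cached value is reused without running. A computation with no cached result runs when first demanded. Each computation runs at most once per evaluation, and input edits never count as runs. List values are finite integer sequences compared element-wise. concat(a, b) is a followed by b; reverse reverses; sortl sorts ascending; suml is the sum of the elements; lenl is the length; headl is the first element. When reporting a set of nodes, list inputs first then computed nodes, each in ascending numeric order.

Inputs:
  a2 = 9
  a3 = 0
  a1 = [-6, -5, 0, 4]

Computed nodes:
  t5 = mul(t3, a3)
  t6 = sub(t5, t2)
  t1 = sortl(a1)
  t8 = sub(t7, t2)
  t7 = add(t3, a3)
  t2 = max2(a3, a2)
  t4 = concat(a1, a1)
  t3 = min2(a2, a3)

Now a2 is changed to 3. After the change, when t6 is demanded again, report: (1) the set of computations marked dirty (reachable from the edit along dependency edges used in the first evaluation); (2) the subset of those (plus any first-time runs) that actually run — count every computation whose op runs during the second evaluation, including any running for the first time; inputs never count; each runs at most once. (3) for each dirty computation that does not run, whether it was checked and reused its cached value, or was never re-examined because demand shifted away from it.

The edit dirties: t2, t3, t5, t6.
3 computations run: t2, t3, t6.
Cache hits after checking: t5.
Note where the cutoff bites: t5 is checked, finds nothing changed, and keeps its cache.

First demand of the output computes:
  t2 = max2(0, 9) = 9
  t3 = min2(9, 0) = 0
  t5 = mul(0, 0) = 0
  t6 = sub(0, 9) = -9

After the edit, cleaning proceeds:
  t2: a read changed (a2 9->3) — executes, giving 3.
  t3: a read changed (a2 9->3) — executes, giving 0 — identical to its old value.
  t5: dirty, but its reads are unchanged (t3 unchanged, a3 unchanged); cached 0 stands.
  t6: a read changed (t2 9->3) — executes, giving -3.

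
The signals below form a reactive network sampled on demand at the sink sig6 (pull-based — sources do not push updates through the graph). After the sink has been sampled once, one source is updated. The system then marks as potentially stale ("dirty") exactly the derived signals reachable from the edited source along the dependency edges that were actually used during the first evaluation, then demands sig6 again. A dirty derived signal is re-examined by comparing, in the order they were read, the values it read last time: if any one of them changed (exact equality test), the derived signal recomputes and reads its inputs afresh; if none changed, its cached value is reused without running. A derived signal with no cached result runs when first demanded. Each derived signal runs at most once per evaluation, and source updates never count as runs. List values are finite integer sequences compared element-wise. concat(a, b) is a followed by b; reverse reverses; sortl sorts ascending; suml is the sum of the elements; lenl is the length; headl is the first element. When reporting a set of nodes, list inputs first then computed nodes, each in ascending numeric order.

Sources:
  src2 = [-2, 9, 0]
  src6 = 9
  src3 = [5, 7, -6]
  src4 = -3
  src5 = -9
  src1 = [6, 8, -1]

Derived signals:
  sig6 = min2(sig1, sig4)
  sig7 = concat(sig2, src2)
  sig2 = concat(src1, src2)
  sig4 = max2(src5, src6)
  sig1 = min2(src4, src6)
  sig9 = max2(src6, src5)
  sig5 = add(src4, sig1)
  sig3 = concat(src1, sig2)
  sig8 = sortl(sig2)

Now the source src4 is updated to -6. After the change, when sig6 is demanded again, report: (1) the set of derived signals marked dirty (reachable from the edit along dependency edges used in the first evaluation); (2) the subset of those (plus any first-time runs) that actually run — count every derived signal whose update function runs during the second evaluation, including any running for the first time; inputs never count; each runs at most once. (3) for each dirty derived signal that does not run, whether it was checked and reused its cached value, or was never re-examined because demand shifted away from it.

Initial pass — values computed on the first demand:
  sig1 = min2(-3, 9) = -3
  sig4 = max2(-9, 9) = 9
  sig6 = min2(-3, 9) = -3

Second demand — change propagation:
  sig1: re-runs because src4 -3->-6; new result -6.
  sig6: re-runs because sig1 -3->-6; new result -6.

Dirty set: sig1, sig6.
Run set: sig1, sig6 (2 run).
All dirty derived signals ended up running.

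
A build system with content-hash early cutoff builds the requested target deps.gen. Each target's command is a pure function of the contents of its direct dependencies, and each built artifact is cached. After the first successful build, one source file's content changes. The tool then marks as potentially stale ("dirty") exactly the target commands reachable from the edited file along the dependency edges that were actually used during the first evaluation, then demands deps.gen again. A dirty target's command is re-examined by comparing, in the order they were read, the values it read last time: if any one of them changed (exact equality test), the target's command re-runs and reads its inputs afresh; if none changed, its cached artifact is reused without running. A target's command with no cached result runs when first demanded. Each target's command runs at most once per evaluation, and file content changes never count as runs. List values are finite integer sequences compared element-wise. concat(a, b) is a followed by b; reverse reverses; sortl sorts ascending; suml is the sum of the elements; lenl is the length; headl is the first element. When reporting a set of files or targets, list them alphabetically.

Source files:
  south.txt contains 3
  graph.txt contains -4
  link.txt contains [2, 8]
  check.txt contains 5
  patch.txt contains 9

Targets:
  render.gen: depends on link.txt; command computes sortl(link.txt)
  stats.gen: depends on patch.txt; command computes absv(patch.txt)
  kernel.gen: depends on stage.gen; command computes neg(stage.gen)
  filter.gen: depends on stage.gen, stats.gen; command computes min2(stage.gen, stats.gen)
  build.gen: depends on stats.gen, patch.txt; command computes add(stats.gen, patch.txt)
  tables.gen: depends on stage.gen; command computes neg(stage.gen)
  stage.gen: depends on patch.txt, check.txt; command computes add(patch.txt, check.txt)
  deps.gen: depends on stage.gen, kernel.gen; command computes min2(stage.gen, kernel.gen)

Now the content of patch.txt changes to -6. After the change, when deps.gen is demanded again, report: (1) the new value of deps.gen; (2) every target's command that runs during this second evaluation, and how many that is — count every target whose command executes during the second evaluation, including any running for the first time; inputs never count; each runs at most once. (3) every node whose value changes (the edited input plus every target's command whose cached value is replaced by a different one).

New value of deps.gen: -1.
Target commands that run: deps.gen, kernel.gen, stage.gen — 3 in total.
Values that change: deps.gen, kernel.gen, patch.txt, stage.gen.

First evaluation (everything demanded from the output):
  stage.gen = add(9, 5) = 14
  kernel.gen = neg(14) = -14
  deps.gen = min2(14, -14) = -14

Propagation after the edit:
  stage.gen: runs — patch.txt 9->-6; result -1.
  kernel.gen: runs — stage.gen 14->-1; result 1.
  deps.gen: runs — stage.gen 14->-1; kernel.gen -14->1; result -1.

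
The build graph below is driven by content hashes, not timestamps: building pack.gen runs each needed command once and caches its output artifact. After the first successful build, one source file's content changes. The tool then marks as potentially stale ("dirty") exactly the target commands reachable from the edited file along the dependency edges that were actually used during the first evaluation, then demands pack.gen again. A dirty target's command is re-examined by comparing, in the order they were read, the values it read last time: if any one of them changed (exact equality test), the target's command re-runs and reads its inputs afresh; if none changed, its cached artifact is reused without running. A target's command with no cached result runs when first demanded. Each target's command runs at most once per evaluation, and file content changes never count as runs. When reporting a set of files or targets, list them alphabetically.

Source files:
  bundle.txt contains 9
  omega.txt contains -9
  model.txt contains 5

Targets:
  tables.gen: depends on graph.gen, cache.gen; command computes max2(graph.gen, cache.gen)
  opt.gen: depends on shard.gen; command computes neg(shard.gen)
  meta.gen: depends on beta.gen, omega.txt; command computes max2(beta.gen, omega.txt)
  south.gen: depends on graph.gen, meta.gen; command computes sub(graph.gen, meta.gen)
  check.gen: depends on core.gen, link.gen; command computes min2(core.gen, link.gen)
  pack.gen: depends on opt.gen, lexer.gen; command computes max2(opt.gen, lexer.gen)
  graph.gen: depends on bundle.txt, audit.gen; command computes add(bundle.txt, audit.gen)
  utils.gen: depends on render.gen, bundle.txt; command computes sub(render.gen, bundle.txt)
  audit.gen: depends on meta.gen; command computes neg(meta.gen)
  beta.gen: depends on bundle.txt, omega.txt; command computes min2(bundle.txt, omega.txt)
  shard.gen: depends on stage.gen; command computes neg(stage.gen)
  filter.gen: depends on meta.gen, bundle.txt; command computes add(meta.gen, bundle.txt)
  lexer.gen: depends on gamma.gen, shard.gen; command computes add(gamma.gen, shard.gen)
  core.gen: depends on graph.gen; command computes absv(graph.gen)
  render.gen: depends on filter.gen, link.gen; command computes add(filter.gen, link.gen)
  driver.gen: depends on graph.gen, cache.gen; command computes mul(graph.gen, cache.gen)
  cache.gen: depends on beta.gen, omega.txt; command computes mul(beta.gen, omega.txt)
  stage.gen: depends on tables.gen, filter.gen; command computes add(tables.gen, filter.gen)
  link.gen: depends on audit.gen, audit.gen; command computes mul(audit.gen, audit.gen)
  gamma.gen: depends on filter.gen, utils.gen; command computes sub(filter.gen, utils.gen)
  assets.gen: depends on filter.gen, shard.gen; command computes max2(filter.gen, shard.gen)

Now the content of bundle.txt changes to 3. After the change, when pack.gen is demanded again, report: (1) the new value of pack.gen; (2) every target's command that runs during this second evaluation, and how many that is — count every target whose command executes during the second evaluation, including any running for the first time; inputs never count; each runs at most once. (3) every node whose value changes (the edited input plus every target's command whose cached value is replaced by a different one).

Initial pass — values computed on the first demand:
  beta.gen = min2(9, -9) = -9
  cache.gen = mul(-9, -9) = 81
  meta.gen = max2(-9, -9) = -9
  audit.gen = neg(-9) = 9
  filter.gen = add(-9, 9) = 0
  graph.gen = add(9, 9) = 18
  link.gen = mul(9, 9) = 81
  render.gen = add(0, 81) = 81
  tables.gen = max2(18, 81) = 81
  stage.gen = add(81, 0) = 81
  shard.gen = neg(81) = -81
  opt.gen = neg(-81) = 81
  utils.gen = sub(81, 9) = 72
  gamma.gen = sub(0, 72) = -72
  lexer.gen = add(-72, -81) = -153
  pack.gen = max2(81, -153) = 81

Second demand — change propagation:
  beta.gen: re-runs because bundle.txt 9->3; new result -9 (unchanged).
  cache.gen: re-examined; everything it read last time is the same (beta.gen unchanged, omega.txt unchanged) — cache 81 kept, no run.
  meta.gen: re-examined; everything it read last time is the same (beta.gen unchanged, omega.txt unchanged) — cache -9 kept, no run.
  audit.gen: re-examined; everything it read last time is the same (meta.gen unchanged) — cache 9 kept, no run.
  filter.gen: re-runs because bundle.txt 9->3; new result -6.
  graph.gen: re-runs because bundle.txt 9->3; new result 12.
  link.gen: re-examined; everything it read last time is the same (audit.gen unchanged, audit.gen unchanged) — cache 81 kept, no run.
  render.gen: re-runs because filter.gen 0->-6; new result 75.
  tables.gen: re-runs because graph.gen 18->12; new result 81 (unchanged).
  stage.gen: re-runs because filter.gen 0->-6; new result 75.
  shard.gen: re-runs because stage.gen 81->75; new result -75.
  opt.gen: re-runs because shard.gen -81->-75; new result 75.
  utils.gen: re-runs because render.gen 81->75; bundle.txt 9->3; new result 72 (unchanged).
  gamma.gen: re-runs because filter.gen 0->-6; new result -78.
  lexer.gen: re-runs because gamma.gen -72->-78; shard.gen -81->-75; new result -153 (unchanged).
  pack.gen: re-runs because opt.gen 81->75; new result 75.

The important point: at meta.gen every value read last time is unchanged, so the dirty flag clears without a run.

pack.gen now evaluates to 75.
Run set: beta.gen, filter.gen, gamma.gen, graph.gen, lexer.gen, opt.gen, pack.gen, render.gen, shard.gen, stage.gen, tables.gen, utils.gen (12 run).
Changed values: bundle.txt, filter.gen, gamma.gen, graph.gen, opt.gen, pack.gen, render.gen, shard.gen, stage.gen.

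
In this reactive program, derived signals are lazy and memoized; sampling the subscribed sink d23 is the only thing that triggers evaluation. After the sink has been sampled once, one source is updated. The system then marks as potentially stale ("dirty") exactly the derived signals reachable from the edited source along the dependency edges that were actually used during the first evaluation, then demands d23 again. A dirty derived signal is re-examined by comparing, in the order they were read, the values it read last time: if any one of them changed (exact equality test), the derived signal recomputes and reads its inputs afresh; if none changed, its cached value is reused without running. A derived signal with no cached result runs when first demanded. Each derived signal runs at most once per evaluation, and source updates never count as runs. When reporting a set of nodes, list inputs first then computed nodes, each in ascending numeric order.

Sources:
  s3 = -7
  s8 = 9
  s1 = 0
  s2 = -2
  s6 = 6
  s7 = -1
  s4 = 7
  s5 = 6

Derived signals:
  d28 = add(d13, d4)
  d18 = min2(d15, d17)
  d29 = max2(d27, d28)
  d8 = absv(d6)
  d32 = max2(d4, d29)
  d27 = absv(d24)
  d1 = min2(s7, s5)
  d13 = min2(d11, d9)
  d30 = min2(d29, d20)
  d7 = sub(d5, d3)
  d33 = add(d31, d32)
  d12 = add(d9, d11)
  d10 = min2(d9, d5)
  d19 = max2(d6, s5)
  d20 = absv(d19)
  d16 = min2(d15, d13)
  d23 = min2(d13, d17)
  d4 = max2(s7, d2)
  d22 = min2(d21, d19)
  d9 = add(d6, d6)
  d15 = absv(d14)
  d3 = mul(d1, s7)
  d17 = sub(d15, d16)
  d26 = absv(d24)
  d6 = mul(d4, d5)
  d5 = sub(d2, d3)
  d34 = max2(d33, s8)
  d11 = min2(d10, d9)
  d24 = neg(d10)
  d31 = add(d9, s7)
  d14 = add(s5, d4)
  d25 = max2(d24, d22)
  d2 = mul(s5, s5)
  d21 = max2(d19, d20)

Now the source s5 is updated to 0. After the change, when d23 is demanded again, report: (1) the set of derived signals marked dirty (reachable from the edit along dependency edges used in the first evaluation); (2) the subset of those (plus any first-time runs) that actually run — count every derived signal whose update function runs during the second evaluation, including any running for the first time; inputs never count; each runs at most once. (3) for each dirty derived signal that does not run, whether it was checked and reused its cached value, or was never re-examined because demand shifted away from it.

The edit dirties: d1, d2, d3, d4, d5, d6, d9, d10, d11, d13, d14, d15, d16, d17, d23.
14 derived signals run: d1, d2, d4, d5, d6, d9, d10, d11, d13, d14, d15, d16, d17, d23.
Cache hits after checking: d3.
Note where the cutoff bites: d3 is checked, finds nothing changed, and keeps its cache.

First demand of the output computes:
  d1 = min2(-1, 6) = -1
  d2 = mul(6, 6) = 36
  d3 = mul(-1, -1) = 1
  d4 = max2(-1, 36) = 36
  d5 = sub(36, 1) = 35
  d6 = mul(36, 35) = 1260
  d9 = add(1260, 1260) = 2520
  d10 = min2(2520, 35) = 35
  d11 = min2(35, 2520) = 35
  d13 = min2(35, 2520) = 35
  d14 = add(6, 36) = 42
  d15 = absv(42) = 42
  d16 = min2(42, 35) = 35
  d17 = sub(42, 35) = 7
  d23 = min2(35, 7) = 7

After the edit, cleaning proceeds:
  d1: a read changed (s5 6->0) — executes, giving -1 — identical to its old value.
  d2: a read changed (s5 6->0; s5 6->0) — executes, giving 0.
  d3: dirty, but its reads are unchanged (d1 unchanged, s7 unchanged); cached 1 stands.
  d4: a read changed (d2 36->0) — executes, giving 0.
  d5: a read changed (d2 36->0) — executes, giving -1.
  d6: a read changed (d4 36->0; d5 35->-1) — executes, giving 0.
  d9: a read changed (d6 1260->0; d6 1260->0) — executes, giving 0.
  d10: a read changed (d9 2520->0; d5 35->-1) — executes, giving -1.
  d11: a read changed (d10 35->-1; d9 2520->0) — executes, giving -1.
  d13: a read changed (d11 35->-1; d9 2520->0) — executes, giving -1.
  d14: a read changed (s5 6->0; d4 36->0) — executes, giving 0.
  d15: a read changed (d14 42->0) — executes, giving 0.
  d16: a read changed (d15 42->0; d13 35->-1) — executes, giving -1.
  d17: a read changed (d15 42->0; d16 35->-1) — executes, giving 1.
  d23: a read changed (d13 35->-1; d17 7->1) — executes, giving -1.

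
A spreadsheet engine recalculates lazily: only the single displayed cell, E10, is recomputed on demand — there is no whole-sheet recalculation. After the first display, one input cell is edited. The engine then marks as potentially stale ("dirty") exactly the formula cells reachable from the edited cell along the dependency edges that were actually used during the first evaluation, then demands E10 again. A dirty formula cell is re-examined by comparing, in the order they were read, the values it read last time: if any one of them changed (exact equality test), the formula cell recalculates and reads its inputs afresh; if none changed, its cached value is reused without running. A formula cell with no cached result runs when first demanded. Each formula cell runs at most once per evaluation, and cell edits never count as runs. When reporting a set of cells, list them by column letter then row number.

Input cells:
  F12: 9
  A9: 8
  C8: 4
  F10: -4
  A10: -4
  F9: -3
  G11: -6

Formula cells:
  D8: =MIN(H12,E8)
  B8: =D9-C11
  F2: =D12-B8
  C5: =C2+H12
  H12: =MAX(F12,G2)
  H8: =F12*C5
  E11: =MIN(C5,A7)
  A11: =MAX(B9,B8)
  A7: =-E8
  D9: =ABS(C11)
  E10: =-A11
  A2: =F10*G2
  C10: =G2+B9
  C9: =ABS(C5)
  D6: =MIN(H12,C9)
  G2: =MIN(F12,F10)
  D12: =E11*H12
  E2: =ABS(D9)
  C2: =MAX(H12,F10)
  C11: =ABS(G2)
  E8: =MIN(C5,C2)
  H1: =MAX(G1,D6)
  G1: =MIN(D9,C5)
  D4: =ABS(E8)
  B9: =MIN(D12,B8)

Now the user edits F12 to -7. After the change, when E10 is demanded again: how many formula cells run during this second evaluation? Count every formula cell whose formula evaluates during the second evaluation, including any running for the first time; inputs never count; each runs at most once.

First evaluation (everything demanded from the output):
  G2 = MIN(9, -4) = -4
  C11 = ABS(-4) = 4
  D9 = ABS(4) = 4
  B8 = 4 - 4 = 0
  H12 = MAX(9, -4) = 9
  C2 = MAX(9, -4) = 9
  C5 = 9 + 9 = 18
  E8 = MIN(18, 9) = 9
  A7 = -(9) = -9
  E11 = MIN(18, -9) = -9
  D12 = -9 * 9 = -81
  B9 = MIN(-81, 0) = -81
  A11 = MAX(-81, 0) = 0
  E10 = -(0) = 0

Propagation after the edit:
  G2: runs — F12 9->-7; result -7.
  C11: runs — G2 -4->-7; result 7.
  D9: runs — C11 4->7; result 7.
  B8: runs — D9 4->7; C11 4->7; result 0 (same value as before).
  H12: runs — F12 9->-7; G2 -4->-7; result -7.
  C2: runs — H12 9->-7; result -4.
  C5: runs — C2 9->-4; H12 9->-7; result -11.
  E8: runs — C5 18->-11; C2 9->-4; result -11.
  A7: runs — E8 9->-11; result 11.
  E11: runs — C5 18->-11; A7 -9->11; result -11.
  D12: runs — E11 -9->-11; H12 9->-7; result 77.
  B9: runs — D12 -81->77; result 0.
  A11: runs — B9 -81->0; result 0 (same value as before).
  E10: checked — values it read are unchanged (A11 unchanged); reused cached 0 without running.

Key observation: the cutoff stops propagation at E10 — its inputs' values are unchanged, so it reuses its cache.

Formula cells that run: A7, A11, B8, B9, C2, C5, C11, D9, D12, E8, E11, G2, H12 — 13 in total.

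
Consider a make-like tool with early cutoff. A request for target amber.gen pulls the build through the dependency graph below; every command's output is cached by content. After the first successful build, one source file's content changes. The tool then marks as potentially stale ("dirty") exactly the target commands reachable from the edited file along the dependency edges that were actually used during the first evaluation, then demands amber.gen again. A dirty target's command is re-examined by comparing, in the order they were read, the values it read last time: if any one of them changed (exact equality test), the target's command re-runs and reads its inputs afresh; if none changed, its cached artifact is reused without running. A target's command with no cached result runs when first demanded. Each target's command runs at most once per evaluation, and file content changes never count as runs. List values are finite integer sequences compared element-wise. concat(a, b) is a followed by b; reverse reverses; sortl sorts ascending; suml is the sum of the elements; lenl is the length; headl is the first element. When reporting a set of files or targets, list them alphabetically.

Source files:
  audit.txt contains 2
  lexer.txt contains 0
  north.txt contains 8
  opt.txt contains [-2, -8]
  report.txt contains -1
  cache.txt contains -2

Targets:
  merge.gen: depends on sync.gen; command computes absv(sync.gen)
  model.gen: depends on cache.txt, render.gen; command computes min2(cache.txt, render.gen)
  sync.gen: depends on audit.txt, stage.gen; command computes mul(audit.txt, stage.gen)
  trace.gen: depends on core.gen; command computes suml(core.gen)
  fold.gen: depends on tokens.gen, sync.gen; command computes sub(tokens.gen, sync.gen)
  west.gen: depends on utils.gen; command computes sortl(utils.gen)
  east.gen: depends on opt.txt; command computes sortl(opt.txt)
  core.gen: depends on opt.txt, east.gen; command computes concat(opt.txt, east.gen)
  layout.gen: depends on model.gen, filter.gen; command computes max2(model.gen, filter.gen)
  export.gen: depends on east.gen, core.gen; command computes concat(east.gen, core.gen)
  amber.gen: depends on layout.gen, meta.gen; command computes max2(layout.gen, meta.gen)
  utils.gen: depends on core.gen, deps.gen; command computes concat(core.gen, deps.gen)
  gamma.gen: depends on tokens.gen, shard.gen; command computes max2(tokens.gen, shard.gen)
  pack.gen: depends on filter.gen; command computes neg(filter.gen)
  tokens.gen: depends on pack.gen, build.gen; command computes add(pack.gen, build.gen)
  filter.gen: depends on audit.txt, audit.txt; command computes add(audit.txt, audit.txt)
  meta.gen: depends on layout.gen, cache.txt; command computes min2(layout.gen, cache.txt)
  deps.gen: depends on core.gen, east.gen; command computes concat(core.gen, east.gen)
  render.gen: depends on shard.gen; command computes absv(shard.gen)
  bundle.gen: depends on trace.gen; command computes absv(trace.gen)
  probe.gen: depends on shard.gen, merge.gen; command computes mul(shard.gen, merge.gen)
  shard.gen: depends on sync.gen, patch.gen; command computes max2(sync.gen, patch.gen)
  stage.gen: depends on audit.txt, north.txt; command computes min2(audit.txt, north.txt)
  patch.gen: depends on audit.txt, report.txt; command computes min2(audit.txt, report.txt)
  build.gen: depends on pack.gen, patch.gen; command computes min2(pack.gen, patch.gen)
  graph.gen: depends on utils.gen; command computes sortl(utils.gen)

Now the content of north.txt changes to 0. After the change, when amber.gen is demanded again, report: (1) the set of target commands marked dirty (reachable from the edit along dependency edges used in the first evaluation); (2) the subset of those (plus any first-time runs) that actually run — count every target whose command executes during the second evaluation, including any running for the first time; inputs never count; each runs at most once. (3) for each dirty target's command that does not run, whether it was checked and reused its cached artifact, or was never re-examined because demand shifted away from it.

First demand of the output computes:
  filter.gen = add(2, 2) = 4
  patch.gen = min2(2, -1) = -1
  stage.gen = min2(2, 8) = 2
  sync.gen = mul(2, 2) = 4
  shard.gen = max2(4, -1) = 4
  render.gen = absv(4) = 4
  model.gen = min2(-2, 4) = -2
  layout.gen = max2(-2, 4) = 4
  meta.gen = min2(4, -2) = -2
  amber.gen = max2(4, -2) = 4

After the edit, cleaning proceeds:
  stage.gen: a read changed (north.txt 8->0) — executes, giving 0.
  sync.gen: a read changed (stage.gen 2->0) — executes, giving 0.
  shard.gen: a read changed (sync.gen 4->0) — executes, giving 0.
  render.gen: a read changed (shard.gen 4->0) — executes, giving 0.
  model.gen: a read changed (render.gen 4->0) — executes, giving -2 — identical to its old value.
  layout.gen: dirty, but its reads are unchanged (model.gen unchanged, filter.gen unchanged); cached 4 stands.
  meta.gen: dirty, but its reads are unchanged (layout.gen unchanged, cache.txt unchanged); cached -2 stands.
  amber.gen: dirty, but its reads are unchanged (layout.gen unchanged, meta.gen unchanged); cached 4 stands.

Note the absorption at model.gen: it re-runs yet its value is the same, leaving the output's value untouched.

The edit dirties: amber.gen, layout.gen, meta.gen, model.gen, render.gen, shard.gen, stage.gen, sync.gen.
5 target commands run: model.gen, render.gen, shard.gen, stage.gen, sync.gen.
Cache hits after checking: amber.gen, layout.gen, meta.gen.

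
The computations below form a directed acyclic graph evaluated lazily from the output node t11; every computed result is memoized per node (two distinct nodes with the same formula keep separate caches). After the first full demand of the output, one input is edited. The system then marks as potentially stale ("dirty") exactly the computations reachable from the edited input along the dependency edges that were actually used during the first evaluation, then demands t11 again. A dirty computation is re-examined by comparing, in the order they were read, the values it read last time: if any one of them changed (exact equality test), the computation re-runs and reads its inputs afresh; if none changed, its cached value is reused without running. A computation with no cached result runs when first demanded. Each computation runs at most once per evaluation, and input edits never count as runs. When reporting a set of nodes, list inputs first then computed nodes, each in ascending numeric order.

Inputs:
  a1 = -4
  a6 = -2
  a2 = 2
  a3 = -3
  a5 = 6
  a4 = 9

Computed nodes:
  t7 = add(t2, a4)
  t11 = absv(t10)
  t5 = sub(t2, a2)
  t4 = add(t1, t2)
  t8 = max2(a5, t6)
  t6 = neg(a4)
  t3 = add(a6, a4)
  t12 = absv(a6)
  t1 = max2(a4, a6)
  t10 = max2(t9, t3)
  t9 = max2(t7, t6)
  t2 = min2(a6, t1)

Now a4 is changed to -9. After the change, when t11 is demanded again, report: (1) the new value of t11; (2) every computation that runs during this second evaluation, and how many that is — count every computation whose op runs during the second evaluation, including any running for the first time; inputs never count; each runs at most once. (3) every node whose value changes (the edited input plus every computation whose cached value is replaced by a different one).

First demand of the output computes:
  t1 = max2(9, -2) = 9
  t2 = min2(-2, 9) = -2
  t3 = add(-2, 9) = 7
  t6 = neg(9) = -9
  t7 = add(-2, 9) = 7
  t9 = max2(7, -9) = 7
  t10 = max2(7, 7) = 7
  t11 = absv(7) = 7

After the edit, cleaning proceeds:
  t1: a read changed (a4 9->-9) — executes, giving -2.
  t2: a read changed (t1 9->-2) — executes, giving -2 — identical to its old value.
  t3: a read changed (a4 9->-9) — executes, giving -11.
  t6: a read changed (a4 9->-9) — executes, giving 9.
  t7: a read changed (a4 9->-9) — executes, giving -11.
  t9: a read changed (t7 7->-11; t6 -9->9) — executes, giving 9.
  t10: a read changed (t9 7->9; t3 7->-11) — executes, giving 9.
  t11: a read changed (t10 7->9) — executes, giving 9.

Demanding t11 again yields 9.
8 computations run: t1, t2, t3, t6, t7, t9, t10, t11.
The nodes whose values change: a4, t1, t3, t6, t7, t9, t10, t11.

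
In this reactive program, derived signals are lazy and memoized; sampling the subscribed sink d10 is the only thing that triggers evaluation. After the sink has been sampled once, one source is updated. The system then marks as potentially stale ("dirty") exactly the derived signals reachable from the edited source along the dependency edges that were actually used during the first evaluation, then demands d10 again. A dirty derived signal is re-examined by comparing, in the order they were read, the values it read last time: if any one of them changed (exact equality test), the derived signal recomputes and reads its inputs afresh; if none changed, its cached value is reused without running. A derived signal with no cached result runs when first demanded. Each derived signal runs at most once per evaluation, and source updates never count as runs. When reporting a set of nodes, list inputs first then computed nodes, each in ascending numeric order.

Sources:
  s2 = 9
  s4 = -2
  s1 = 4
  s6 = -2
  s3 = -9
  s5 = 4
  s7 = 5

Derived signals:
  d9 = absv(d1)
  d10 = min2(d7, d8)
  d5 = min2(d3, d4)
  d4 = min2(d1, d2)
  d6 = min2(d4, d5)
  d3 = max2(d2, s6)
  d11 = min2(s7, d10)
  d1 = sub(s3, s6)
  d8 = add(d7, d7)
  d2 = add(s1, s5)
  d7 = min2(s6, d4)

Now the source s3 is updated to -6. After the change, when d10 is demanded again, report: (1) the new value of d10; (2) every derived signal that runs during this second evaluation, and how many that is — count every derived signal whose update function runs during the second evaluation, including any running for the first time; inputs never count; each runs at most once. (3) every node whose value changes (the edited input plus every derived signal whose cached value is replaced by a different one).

Demanding d10 again yields -8.
5 derived signals run: d1, d4, d7, d8, d10.
The nodes whose values change: s3, d1, d4, d7, d8, d10.

First demand of the output computes:
  d1 = sub(-9, -2) = -7
  d2 = add(4, 4) = 8
  d4 = min2(-7, 8) = -7
  d7 = min2(-2, -7) = -7
  d8 = add(-7, -7) = -14
  d10 = min2(-7, -14) = -14

After the edit, cleaning proceeds:
  d1: a read changed (s3 -9->-6) — executes, giving -4.
  d4: a read changed (d1 -7->-4) — executes, giving -4.
  d7: a read changed (d4 -7->-4) — executes, giving -4.
  d8: a read changed (d7 -7->-4; d7 -7->-4) — executes, giving -8.
  d10: a read changed (d7 -7->-4; d8 -14->-8) — executes, giving -8.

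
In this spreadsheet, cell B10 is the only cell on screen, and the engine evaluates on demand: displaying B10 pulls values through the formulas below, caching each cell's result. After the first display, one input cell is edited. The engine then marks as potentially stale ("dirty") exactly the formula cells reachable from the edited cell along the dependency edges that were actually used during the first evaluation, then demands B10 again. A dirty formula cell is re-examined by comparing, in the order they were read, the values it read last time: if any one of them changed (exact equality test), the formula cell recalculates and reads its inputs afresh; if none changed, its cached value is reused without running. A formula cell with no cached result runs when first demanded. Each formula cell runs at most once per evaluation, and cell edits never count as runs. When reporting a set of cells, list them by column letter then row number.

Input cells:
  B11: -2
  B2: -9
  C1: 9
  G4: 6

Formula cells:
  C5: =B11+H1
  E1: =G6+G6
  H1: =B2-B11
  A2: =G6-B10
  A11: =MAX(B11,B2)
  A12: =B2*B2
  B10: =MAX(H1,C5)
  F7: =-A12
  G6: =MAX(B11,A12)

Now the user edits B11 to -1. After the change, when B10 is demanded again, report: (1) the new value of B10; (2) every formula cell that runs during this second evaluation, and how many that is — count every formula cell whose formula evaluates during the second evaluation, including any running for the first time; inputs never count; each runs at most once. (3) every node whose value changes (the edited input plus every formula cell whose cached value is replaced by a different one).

B10 now evaluates to -8.
Run set: B10, C5, H1 (3 run).
Changed values: B10, B11, H1.

Initial pass — values computed on the first demand:
  H1 = -9 - -2 = -7
  C5 = -2 + -7 = -9
  B10 = MAX(-7, -9) = -7

Second demand — change propagation:
  H1: re-runs because B11 -2->-1; new result -8.
  C5: re-runs because B11 -2->-1; H1 -7->-8; new result -9 (unchanged).
  B10: re-runs because H1 -7->-8; new result -8.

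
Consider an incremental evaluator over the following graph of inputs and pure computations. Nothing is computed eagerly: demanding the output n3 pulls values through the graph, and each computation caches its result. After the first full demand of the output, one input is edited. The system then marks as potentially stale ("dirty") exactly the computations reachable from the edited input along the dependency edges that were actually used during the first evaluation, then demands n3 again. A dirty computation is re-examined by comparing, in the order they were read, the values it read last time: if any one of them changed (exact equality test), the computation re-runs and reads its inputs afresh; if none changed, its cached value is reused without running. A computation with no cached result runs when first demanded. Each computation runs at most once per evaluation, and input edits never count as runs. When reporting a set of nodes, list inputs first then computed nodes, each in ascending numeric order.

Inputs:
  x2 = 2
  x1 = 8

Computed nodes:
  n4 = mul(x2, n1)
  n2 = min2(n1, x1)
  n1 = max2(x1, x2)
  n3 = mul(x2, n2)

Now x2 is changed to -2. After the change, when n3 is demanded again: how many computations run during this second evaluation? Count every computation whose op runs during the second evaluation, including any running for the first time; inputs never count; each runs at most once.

Initial pass — values computed on the first demand:
  n1 = max2(8, 2) = 8
  n2 = min2(8, 8) = 8
  n3 = mul(2, 8) = 16

Second demand — change propagation:
  n1: re-runs because x2 2->-2; new result 8 (unchanged).
  n2: re-examined; everything it read last time is the same (n1 unchanged, x1 unchanged) — cache 8 kept, no run.
  n3: re-runs because x2 2->-2; new result -16.

The important point: at n2 every value read last time is unchanged, so the dirty flag clears without a run.

Run set: n1, n3 (2 run).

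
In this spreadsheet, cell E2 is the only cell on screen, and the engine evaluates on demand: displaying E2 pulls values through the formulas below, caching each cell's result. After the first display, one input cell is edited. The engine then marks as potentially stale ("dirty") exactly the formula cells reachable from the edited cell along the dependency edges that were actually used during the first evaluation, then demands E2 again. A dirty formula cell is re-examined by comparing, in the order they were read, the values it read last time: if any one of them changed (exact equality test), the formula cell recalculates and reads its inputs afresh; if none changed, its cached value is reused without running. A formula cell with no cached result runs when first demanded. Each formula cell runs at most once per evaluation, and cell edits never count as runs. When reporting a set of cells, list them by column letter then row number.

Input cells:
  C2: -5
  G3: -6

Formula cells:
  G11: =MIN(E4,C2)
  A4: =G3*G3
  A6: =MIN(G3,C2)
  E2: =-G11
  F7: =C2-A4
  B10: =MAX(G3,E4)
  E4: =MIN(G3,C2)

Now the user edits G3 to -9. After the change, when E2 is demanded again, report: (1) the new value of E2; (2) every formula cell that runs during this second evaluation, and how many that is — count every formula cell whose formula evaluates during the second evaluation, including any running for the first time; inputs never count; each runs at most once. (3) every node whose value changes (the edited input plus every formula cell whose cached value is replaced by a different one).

Initial pass — values computed on the first demand:
  E4 = MIN(-6, -5) = -6
  G11 = MIN(-6, -5) = -6
  E2 = -(-6) = 6

Second demand — change propagation:
  E4: re-runs because G3 -6->-9; new result -9.
  G11: re-runs because E4 -6->-9; new result -9.
  E2: re-runs because G11 -6->-9; new result 9.

E2 now evaluates to 9.
Run set: E2, E4, G11 (3 run).
Changed values: E2, E4, G3, G11.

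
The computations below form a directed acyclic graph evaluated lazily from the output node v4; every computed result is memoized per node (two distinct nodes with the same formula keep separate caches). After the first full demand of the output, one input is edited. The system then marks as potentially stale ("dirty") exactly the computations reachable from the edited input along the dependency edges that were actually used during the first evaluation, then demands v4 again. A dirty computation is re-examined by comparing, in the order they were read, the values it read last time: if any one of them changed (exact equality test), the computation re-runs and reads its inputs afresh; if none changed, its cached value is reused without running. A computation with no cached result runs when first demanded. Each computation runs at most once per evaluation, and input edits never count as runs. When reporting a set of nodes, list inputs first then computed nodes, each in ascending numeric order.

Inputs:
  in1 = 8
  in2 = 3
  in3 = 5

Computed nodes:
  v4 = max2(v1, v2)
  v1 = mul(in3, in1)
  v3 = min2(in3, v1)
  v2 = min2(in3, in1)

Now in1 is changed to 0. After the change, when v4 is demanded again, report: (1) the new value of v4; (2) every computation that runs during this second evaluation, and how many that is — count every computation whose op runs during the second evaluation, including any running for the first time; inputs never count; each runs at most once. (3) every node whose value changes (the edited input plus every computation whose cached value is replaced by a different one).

First demand of the output computes:
  v1 = mul(5, 8) = 40
  v2 = min2(5, 8) = 5
  v4 = max2(40, 5) = 40

After the edit, cleaning proceeds:
  v1: a read changed (in1 8->0) — executes, giving 0.
  v2: a read changed (in1 8->0) — executes, giving 0.
  v4: a read changed (v1 40->0; v2 5->0) — executes, giving 0.

Demanding v4 again yields 0.
3 computations run: v1, v2, v4.
The nodes whose values change: in1, v1, v2, v4.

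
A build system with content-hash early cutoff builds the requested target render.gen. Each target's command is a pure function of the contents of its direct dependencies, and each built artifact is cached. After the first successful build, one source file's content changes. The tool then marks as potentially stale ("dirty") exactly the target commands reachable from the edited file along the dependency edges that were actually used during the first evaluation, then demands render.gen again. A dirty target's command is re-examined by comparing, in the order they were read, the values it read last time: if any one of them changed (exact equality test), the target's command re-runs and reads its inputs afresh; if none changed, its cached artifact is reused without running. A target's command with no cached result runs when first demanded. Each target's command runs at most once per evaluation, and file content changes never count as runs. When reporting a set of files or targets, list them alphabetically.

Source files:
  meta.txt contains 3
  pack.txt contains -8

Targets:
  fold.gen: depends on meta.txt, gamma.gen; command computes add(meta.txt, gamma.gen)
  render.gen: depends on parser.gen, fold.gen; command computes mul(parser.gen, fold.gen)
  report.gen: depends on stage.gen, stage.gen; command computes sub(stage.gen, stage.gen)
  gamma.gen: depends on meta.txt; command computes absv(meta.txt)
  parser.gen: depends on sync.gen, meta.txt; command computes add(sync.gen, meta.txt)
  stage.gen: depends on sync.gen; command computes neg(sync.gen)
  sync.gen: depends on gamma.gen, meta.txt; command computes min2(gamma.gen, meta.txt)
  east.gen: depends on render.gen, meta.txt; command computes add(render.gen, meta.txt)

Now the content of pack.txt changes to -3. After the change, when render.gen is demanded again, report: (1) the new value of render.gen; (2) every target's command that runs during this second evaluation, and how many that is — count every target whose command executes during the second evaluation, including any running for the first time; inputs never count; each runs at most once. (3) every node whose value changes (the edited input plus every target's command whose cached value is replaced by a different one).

New value of render.gen: 36.
Target commands that run: none — 0 in total.
Values that change: pack.txt.
Key observation: pack.txt is never demanded by the output, so the edit triggers no recomputation at all.

First evaluation (everything demanded from the output):
  gamma.gen = absv(3) = 3
  fold.gen = add(3, 3) = 6
  sync.gen = min2(3, 3) = 3
  parser.gen = add(3, 3) = 6
  render.gen = mul(6, 6) = 36

Propagation after the edit:
  pack.txt feeds no computation that the output demands — nothing is marked dirty and nothing runs.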